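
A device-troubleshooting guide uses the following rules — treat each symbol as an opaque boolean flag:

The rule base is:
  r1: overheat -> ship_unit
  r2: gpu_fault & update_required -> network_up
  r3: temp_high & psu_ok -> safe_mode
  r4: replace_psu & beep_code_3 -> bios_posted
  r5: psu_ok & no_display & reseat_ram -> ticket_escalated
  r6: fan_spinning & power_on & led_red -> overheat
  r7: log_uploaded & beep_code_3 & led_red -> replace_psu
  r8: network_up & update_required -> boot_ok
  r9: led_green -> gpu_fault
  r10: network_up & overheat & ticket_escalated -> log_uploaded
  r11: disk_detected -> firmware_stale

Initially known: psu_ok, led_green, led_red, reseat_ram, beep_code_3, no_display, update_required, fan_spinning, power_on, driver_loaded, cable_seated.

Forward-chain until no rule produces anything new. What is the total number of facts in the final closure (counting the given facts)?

20

Round 1 — r5, r6, r9, derive ticket_escalated, overheat, gpu_fault.
Round 2 — r1, r2, derive ship_unit, network_up.
Round 3 — r8, r10, derive boot_ok, log_uploaded.
Round 4 — r7, derive replace_psu.
Round 5 — r4, derive bios_posted.
Closure: {beep_code_3, bios_posted, boot_ok, cable_seated, driver_loaded, fan_spinning, gpu_fault, led_green, led_red, log_uploaded, network_up, no_display, overheat, power_on, psu_ok, replace_psu, reseat_ram, ship_unit, ticket_escalated, update_required} — 20 facts.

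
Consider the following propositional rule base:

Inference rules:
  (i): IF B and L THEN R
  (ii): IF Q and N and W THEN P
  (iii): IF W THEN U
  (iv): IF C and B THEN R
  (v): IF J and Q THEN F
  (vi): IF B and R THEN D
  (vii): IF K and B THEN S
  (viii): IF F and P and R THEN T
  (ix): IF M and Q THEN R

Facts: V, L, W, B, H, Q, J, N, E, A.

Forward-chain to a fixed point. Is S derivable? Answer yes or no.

Round 1 fires (i), (ii), (iii), (v), giving R, P, U, F.
Round 2 fires (vi), (viii), giving D, T.
Fixed point reached. S is concluded only by (vii); (vii) needs K (never derived).

no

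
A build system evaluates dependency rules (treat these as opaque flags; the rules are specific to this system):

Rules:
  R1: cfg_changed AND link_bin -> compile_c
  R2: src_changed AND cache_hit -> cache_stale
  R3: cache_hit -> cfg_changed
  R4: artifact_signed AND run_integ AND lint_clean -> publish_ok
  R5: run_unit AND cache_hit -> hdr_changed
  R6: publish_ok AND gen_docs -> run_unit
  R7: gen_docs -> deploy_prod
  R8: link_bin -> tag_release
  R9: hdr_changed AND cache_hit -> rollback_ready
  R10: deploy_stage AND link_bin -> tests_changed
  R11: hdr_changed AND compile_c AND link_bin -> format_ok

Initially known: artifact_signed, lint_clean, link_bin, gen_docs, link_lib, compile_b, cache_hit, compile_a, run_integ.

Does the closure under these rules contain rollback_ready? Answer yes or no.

yes

Round 1: R3 [cache_hit -> cfg_changed]; R4 [artifact_signed AND run_integ AND lint_clean -> publish_ok]; R7 [gen_docs -> deploy_prod]; R8 [link_bin -> tag_release]. New: cfg_changed, publish_ok, deploy_prod, tag_release.
Round 2: R1 [cfg_changed AND link_bin -> compile_c]; R6 [publish_ok AND gen_docs -> run_unit]. New: compile_c, run_unit.
Round 3: R5 [run_unit AND cache_hit -> hdr_changed]. New: hdr_changed.
Round 4: R9 [hdr_changed AND cache_hit -> rollback_ready]; R11 [hdr_changed AND compile_c AND link_bin -> format_ok]. New: rollback_ready, format_ok.
rollback_ready appears in round 4, so it is derivable.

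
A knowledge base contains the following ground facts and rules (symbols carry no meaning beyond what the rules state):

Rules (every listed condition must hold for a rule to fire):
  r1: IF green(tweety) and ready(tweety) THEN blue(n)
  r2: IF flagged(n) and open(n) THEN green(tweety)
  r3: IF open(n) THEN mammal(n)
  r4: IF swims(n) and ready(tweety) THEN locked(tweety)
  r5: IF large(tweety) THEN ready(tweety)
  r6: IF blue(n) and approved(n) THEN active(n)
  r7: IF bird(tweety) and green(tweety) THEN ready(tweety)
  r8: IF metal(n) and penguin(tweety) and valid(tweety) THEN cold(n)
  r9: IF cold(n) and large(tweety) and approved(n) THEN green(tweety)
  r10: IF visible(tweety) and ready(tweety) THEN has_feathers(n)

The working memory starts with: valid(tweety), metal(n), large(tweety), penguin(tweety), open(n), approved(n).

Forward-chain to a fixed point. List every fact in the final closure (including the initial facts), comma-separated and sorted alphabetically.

active(n), approved(n), blue(n), cold(n), green(tweety), large(tweety), mammal(n), metal(n), open(n), penguin(tweety), ready(tweety), valid(tweety)

Round 1 fires r3, r5, r8, giving mammal(n), ready(tweety), cold(n).
Round 2 fires r9, giving green(tweety).
Round 3 fires r1, giving blue(n).
Round 4 fires r6, giving active(n).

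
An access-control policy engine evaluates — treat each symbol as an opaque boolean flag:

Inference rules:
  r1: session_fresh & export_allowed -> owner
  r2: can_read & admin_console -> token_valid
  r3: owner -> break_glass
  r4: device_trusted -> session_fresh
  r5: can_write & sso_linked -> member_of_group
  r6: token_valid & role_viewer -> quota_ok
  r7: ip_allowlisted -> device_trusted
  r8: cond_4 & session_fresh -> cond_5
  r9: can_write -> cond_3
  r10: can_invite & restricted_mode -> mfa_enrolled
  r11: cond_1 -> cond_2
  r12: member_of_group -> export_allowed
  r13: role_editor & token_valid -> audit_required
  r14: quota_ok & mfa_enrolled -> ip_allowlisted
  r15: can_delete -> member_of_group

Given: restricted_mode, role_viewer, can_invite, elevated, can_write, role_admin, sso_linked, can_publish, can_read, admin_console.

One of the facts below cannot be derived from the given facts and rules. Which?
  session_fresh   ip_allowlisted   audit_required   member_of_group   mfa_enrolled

audit_required

Round 1: r2 [can_read & admin_console -> token_valid]; r5 [can_write & sso_linked -> member_of_group]; r9 [can_write -> cond_3]; r10 [can_invite & restricted_mode -> mfa_enrolled]. Adds token_valid, member_of_group, cond_3, mfa_enrolled.
Round 2: r6 [token_valid & role_viewer -> quota_ok]; r12 [member_of_group -> export_allowed]. Adds quota_ok, export_allowed.
Round 3: r14 [quota_ok & mfa_enrolled -> ip_allowlisted]. Adds ip_allowlisted.
Round 4: r7 [ip_allowlisted -> device_trusted]. Adds device_trusted.
Round 5: r4 [device_trusted -> session_fresh]. Adds session_fresh.
Round 6: r1 [session_fresh & export_allowed -> owner]. Adds owner.
Round 7: r3 [owner -> break_glass]. Adds break_glass.
Derived: member_of_group (round 1), ip_allowlisted (round 3), mfa_enrolled (round 1), session_fresh (round 5). audit_required never appears in any round.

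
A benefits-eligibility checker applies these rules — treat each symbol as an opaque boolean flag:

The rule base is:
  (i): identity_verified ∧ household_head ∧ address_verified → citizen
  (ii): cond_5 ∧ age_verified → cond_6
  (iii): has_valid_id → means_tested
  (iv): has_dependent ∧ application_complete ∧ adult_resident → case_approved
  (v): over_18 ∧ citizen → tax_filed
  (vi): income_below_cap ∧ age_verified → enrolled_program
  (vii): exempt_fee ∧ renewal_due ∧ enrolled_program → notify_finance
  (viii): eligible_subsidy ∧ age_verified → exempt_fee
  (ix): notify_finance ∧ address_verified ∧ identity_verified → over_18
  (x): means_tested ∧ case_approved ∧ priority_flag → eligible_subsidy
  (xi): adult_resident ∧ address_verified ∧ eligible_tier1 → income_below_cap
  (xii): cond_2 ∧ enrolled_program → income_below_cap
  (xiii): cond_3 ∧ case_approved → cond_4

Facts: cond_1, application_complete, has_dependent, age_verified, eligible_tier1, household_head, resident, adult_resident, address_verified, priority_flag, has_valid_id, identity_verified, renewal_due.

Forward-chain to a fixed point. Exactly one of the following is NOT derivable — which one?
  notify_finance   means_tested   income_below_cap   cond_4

cond_4

[1] (i) [identity_verified ∧ household_head ∧ address_verified → citizen]; (iii) [has_valid_id → means_tested]; (iv) [has_dependent ∧ application_complete ∧ adult_resident → case_approved]; (xi) [adult_resident ∧ address_verified ∧ eligible_tier1 → income_below_cap]. ⇒ new: citizen, means_tested, case_approved, income_below_cap.
[2] (vi) [income_below_cap ∧ age_verified → enrolled_program]; (x) [means_tested ∧ case_approved ∧ priority_flag → eligible_subsidy]. ⇒ new: enrolled_program, eligible_subsidy.
[3] (viii) [eligible_subsidy ∧ age_verified → exempt_fee]. ⇒ new: exempt_fee.
[4] (vii) [exempt_fee ∧ renewal_due ∧ enrolled_program → notify_finance]. ⇒ new: notify_finance.
[5] (ix) [notify_finance ∧ address_verified ∧ identity_verified → over_18]. ⇒ new: over_18.
[6] (v) [over_18 ∧ citizen → tax_filed]. ⇒ new: tax_filed.
Derived: income_below_cap (round 1), notify_finance (round 4), means_tested (round 1). cond_4 never appears in any round.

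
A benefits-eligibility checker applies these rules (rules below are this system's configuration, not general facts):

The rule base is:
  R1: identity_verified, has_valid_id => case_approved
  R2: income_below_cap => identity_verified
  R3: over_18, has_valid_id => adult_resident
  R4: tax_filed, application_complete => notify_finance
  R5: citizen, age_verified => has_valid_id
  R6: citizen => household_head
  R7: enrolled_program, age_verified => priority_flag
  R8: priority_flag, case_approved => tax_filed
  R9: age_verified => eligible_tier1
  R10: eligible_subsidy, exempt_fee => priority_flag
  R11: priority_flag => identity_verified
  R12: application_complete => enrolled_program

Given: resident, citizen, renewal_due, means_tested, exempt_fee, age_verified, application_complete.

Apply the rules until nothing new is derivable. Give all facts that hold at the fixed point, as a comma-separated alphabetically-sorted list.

Round 1 — R5, R6, R9, R12, derive has_valid_id, household_head, eligible_tier1, enrolled_program.
Round 2 — R7, derive priority_flag.
Round 3 — R11, derive identity_verified.
Round 4 — R1, derive case_approved.
Round 5 — R8, derive tax_filed.
Round 6 — R4, derive notify_finance.

age_verified, application_complete, case_approved, citizen, eligible_tier1, enrolled_program, exempt_fee, has_valid_id, household_head, identity_verified, means_tested, notify_finance, priority_flag, renewal_due, resident, tax_filed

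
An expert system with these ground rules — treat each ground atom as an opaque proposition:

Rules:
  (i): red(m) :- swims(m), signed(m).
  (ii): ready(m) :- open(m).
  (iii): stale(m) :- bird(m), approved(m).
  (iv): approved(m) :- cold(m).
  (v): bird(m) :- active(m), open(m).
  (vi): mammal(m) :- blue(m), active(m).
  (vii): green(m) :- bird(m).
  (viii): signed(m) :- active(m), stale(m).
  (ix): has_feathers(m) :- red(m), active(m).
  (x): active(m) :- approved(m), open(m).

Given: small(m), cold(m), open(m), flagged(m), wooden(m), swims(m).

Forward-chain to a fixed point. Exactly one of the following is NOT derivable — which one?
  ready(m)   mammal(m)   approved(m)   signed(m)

mammal(m)

Round 1: (ii) [ready(m) :- open(m).]; (iv) [approved(m) :- cold(m).]. New: ready(m), approved(m).
Round 2: (x) [active(m) :- approved(m), open(m).]. New: active(m).
Round 3: (v) [bird(m) :- active(m), open(m).]. New: bird(m).
Round 4: (iii) [stale(m) :- bird(m), approved(m).]; (vii) [green(m) :- bird(m).]. New: stale(m), green(m).
Round 5: (viii) [signed(m) :- active(m), stale(m).]. New: signed(m).
Round 6: (i) [red(m) :- swims(m), signed(m).]. New: red(m).
Round 7: (ix) [has_feathers(m) :- red(m), active(m).]. New: has_feathers(m).
Derived: approved(m) (round 1), signed(m) (round 5), ready(m) (round 1). mammal(m) never appears in any round.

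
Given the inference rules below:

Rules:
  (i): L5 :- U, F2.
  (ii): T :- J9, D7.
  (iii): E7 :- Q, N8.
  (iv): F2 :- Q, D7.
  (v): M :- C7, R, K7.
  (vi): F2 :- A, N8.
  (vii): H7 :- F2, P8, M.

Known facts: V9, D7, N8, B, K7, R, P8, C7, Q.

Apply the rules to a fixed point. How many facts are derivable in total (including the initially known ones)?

Round 1 fires (iii), (iv), (v), giving E7, F2, M.
Round 2 fires (vii), giving H7.
Closure: {B, C7, D7, E7, F2, H7, K7, M, N8, P8, Q, R, V9} — 13 facts.

13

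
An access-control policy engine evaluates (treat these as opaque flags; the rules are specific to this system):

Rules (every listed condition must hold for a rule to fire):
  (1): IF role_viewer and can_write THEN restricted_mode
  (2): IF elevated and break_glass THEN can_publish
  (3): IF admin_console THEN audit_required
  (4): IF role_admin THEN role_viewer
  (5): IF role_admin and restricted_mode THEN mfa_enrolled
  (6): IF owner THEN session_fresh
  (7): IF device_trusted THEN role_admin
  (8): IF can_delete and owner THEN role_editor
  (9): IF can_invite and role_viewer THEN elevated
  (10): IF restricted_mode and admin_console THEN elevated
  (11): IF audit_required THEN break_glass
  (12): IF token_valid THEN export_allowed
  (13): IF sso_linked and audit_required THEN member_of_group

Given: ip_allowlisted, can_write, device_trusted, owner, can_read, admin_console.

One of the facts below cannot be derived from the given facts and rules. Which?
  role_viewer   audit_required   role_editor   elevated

Round 1: (3) [IF admin_console THEN audit_required]; (6) [IF owner THEN session_fresh]; (7) [IF device_trusted THEN role_admin]. Adds audit_required, session_fresh, role_admin.
Round 2: (4) [IF role_admin THEN role_viewer]; (11) [IF audit_required THEN break_glass]. Adds role_viewer, break_glass.
Round 3: (1) [IF role_viewer and can_write THEN restricted_mode]. Adds restricted_mode.
Round 4: (5) [IF role_admin and restricted_mode THEN mfa_enrolled]; (10) [IF restricted_mode and admin_console THEN elevated]. Adds mfa_enrolled, elevated.
Round 5: (2) [IF elevated and break_glass THEN can_publish]. Adds can_publish.
Derived: role_viewer (round 2), audit_required (round 1), elevated (round 4). role_editor never appears in any round.

role_editor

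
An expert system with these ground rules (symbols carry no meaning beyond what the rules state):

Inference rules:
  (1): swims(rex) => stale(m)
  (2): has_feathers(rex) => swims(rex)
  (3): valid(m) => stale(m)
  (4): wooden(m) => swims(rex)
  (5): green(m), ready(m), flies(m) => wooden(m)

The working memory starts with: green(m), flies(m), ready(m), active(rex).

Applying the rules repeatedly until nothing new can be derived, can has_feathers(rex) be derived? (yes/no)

Round 1 — (5), derive wooden(m).
Round 2 — (4), derive swims(rex).
Round 3 — (1), derive stale(m).
Fixed point reached. No rule has has_feathers(rex) as a consequent, and it is not given.

no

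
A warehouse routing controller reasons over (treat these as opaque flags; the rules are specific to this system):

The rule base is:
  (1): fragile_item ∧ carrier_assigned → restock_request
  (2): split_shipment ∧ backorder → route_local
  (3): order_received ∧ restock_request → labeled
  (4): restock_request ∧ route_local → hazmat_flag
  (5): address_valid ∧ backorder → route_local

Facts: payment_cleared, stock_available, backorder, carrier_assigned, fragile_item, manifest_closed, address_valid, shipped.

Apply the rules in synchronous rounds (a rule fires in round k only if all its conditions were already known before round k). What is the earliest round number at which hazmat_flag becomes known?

Round 1 — (1), (5), derive restock_request, route_local.
Round 2 — (4), derive hazmat_flag.
hazmat_flag first appears in round 2.

2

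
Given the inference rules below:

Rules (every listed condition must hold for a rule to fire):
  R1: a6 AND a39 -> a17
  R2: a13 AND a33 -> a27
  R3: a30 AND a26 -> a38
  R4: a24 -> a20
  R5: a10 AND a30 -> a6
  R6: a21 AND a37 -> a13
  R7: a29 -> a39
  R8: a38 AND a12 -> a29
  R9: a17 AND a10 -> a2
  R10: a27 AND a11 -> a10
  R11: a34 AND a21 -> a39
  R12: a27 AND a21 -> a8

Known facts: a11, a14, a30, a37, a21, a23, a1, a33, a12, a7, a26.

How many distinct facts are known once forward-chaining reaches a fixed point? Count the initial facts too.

21

Round 1 — R3, R6, derive a38, a13.
Round 2 — R2, R8, derive a27, a29.
Round 3 — R7, R10, R12, derive a39, a10, a8.
Round 4 — R5, derive a6.
Round 5 — R1, derive a17.
Round 6 — R9, derive a2.
Closure: {a1, a10, a11, a12, a13, a14, a17, a2, a21, a23, a26, a27, a29, a30, a33, a37, a38, a39, a6, a7, a8} — 21 facts.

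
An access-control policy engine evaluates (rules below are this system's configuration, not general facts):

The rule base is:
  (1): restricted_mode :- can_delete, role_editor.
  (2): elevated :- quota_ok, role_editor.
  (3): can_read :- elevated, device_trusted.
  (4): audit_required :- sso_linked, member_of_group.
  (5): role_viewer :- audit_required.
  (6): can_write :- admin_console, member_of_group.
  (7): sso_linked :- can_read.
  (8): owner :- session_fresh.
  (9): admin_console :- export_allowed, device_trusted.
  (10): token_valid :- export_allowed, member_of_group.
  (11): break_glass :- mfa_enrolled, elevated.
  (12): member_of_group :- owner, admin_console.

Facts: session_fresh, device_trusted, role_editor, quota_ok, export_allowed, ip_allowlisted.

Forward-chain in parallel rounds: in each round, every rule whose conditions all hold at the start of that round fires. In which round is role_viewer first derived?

5

Round 1: (2) [elevated :- quota_ok, role_editor.]; (8) [owner :- session_fresh.]; (9) [admin_console :- export_allowed, device_trusted.]. New: elevated, owner, admin_console.
Round 2: (3) [can_read :- elevated, device_trusted.]; (12) [member_of_group :- owner, admin_console.]. New: can_read, member_of_group.
Round 3: (6) [can_write :- admin_console, member_of_group.]; (7) [sso_linked :- can_read.]; (10) [token_valid :- export_allowed, member_of_group.]. New: can_write, sso_linked, token_valid.
Round 4: (4) [audit_required :- sso_linked, member_of_group.]. New: audit_required.
Round 5: (5) [role_viewer :- audit_required.]. New: role_viewer.
role_viewer first appears in round 5.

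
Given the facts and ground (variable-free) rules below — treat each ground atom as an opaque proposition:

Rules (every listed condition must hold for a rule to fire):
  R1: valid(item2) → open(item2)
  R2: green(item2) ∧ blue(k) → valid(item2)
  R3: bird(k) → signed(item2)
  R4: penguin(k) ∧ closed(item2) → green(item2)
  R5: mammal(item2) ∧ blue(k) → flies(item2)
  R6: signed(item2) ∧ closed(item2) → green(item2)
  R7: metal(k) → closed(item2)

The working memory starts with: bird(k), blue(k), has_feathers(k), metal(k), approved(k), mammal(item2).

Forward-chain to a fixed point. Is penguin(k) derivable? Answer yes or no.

[1] R3 [bird(k) → signed(item2)]; R5 [mammal(item2) ∧ blue(k) → flies(item2)]; R7 [metal(k) → closed(item2)]. ⇒ new: signed(item2), flies(item2), closed(item2).
[2] R6 [signed(item2) ∧ closed(item2) → green(item2)]. ⇒ new: green(item2).
[3] R2 [green(item2) ∧ blue(k) → valid(item2)]. ⇒ new: valid(item2).
[4] R1 [valid(item2) → open(item2)]. ⇒ new: open(item2).
Fixed point reached. No rule has penguin(k) as a consequent, and it is not given.

no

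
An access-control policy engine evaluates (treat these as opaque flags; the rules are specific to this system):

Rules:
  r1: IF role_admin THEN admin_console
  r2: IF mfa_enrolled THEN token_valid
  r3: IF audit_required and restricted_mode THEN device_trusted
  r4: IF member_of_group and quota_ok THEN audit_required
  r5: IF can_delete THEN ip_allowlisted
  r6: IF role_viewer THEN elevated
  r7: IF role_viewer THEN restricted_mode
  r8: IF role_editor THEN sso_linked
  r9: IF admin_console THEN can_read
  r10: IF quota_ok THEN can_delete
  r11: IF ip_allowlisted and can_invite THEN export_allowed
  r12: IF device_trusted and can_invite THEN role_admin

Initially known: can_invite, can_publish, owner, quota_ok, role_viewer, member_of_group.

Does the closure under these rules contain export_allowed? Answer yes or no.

[1] r4 [IF member_of_group and quota_ok THEN audit_required]; r6 [IF role_viewer THEN elevated]; r7 [IF role_viewer THEN restricted_mode]; r10 [IF quota_ok THEN can_delete]. ⇒ new: audit_required, elevated, restricted_mode, can_delete.
[2] r3 [IF audit_required and restricted_mode THEN device_trusted]; r5 [IF can_delete THEN ip_allowlisted]. ⇒ new: device_trusted, ip_allowlisted.
[3] r11 [IF ip_allowlisted and can_invite THEN export_allowed]; r12 [IF device_trusted and can_invite THEN role_admin]. ⇒ new: export_allowed, role_admin.
[4] r1 [IF role_admin THEN admin_console]. ⇒ new: admin_console.
[5] r9 [IF admin_console THEN can_read]. ⇒ new: can_read.
export_allowed appears in round 3, so it is derivable.

yes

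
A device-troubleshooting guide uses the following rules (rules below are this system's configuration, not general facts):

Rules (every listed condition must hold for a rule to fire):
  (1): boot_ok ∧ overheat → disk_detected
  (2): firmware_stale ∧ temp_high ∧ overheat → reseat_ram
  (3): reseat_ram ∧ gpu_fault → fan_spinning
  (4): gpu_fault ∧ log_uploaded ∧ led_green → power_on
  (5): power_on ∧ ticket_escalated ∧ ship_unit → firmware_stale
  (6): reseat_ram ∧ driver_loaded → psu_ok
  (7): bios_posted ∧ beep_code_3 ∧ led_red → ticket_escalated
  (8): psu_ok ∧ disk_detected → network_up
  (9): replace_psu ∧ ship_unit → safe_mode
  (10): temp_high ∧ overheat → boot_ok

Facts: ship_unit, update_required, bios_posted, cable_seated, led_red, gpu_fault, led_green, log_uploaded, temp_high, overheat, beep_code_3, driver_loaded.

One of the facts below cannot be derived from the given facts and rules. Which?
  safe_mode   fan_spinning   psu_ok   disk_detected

Round 1 fires (4), (7), (10), giving power_on, ticket_escalated, boot_ok.
Round 2 fires (1), (5), giving disk_detected, firmware_stale.
Round 3 fires (2), giving reseat_ram.
Round 4 fires (3), (6), giving fan_spinning, psu_ok.
Round 5 fires (8), giving network_up.
Derived: psu_ok (round 4), fan_spinning (round 4), disk_detected (round 2). safe_mode never appears in any round.

safe_mode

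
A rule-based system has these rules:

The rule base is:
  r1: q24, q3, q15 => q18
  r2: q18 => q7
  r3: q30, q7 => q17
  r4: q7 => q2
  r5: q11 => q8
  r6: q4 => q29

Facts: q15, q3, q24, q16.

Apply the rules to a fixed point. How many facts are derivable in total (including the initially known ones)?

7

Round 1 — r1, derive q18.
Round 2 — r2, derive q7.
Round 3 — r4, derive q2.
Closure: {q15, q16, q18, q2, q24, q3, q7} — 7 facts.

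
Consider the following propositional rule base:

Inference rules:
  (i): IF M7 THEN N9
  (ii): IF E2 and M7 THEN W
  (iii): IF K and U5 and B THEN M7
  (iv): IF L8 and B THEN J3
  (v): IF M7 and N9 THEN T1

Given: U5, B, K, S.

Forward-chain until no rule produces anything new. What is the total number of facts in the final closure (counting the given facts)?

7

Round 1: (iii) [IF K and U5 and B THEN M7]. Adds M7.
Round 2: (i) [IF M7 THEN N9]. Adds N9.
Round 3: (v) [IF M7 and N9 THEN T1]. Adds T1.
Closure: {B, K, M7, N9, S, T1, U5} — 7 facts.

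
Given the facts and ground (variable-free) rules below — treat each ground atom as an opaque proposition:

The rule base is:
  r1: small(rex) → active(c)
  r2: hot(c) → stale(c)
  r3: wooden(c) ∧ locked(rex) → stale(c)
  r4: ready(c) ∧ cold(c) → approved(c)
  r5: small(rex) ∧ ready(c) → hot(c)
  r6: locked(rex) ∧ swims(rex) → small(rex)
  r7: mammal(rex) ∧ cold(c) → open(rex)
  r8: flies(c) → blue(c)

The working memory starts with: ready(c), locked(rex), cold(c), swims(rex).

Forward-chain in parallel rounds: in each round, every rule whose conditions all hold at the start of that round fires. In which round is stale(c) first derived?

Round 1 — r4, r6, derive approved(c), small(rex).
Round 2 — r1, r5, derive active(c), hot(c).
Round 3 — r2, derive stale(c).
stale(c) first appears in round 3.

3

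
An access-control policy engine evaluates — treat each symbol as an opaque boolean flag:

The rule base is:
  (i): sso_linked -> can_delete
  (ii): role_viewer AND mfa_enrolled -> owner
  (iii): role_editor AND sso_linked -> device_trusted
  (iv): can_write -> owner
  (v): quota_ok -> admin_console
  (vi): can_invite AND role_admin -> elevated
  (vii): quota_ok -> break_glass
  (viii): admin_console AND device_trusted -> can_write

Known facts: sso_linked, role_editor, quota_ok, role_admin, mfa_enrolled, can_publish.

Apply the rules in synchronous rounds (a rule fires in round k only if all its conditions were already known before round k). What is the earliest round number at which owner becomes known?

3

[1] (i) [sso_linked -> can_delete]; (iii) [role_editor AND sso_linked -> device_trusted]; (v) [quota_ok -> admin_console]; (vii) [quota_ok -> break_glass]. ⇒ new: can_delete, device_trusted, admin_console, break_glass.
[2] (viii) [admin_console AND device_trusted -> can_write]. ⇒ new: can_write.
[3] (iv) [can_write -> owner]. ⇒ new: owner.
owner first appears in round 3.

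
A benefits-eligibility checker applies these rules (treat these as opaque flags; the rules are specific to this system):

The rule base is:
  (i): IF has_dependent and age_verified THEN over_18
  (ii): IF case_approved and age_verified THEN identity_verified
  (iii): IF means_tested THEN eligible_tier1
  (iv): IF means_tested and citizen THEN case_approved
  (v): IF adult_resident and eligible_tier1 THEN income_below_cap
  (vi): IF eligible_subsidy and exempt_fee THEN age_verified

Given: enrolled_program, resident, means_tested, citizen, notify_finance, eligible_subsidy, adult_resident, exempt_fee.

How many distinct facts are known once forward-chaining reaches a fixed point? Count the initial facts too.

[1] (iii) [IF means_tested THEN eligible_tier1]; (iv) [IF means_tested and citizen THEN case_approved]; (vi) [IF eligible_subsidy and exempt_fee THEN age_verified]. ⇒ new: eligible_tier1, case_approved, age_verified.
[2] (ii) [IF case_approved and age_verified THEN identity_verified]; (v) [IF adult_resident and eligible_tier1 THEN income_below_cap]. ⇒ new: identity_verified, income_below_cap.
Closure: {adult_resident, age_verified, case_approved, citizen, eligible_subsidy, eligible_tier1, enrolled_program, exempt_fee, identity_verified, income_below_cap, means_tested, notify_finance, resident} — 13 facts.

13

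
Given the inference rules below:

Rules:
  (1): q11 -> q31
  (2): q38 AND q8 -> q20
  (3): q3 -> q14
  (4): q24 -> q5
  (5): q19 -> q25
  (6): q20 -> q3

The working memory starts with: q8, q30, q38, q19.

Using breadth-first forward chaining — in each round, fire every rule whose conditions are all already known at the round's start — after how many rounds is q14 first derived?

3

Round 1: (2) [q38 AND q8 -> q20]; (5) [q19 -> q25]. Adds q20, q25.
Round 2: (6) [q20 -> q3]. Adds q3.
Round 3: (3) [q3 -> q14]. Adds q14.
q14 first appears in round 3.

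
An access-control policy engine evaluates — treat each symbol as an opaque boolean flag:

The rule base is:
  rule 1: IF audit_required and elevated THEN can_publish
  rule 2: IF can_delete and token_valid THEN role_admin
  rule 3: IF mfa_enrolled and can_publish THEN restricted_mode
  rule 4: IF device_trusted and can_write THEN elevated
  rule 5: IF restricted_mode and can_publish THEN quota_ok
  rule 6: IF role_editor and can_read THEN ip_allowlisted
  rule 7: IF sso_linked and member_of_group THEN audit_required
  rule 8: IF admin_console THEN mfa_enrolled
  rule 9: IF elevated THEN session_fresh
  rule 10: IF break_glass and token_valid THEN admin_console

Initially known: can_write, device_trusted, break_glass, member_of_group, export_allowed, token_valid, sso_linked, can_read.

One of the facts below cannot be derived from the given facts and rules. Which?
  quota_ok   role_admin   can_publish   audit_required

role_admin

Round 1 — rule 4, rule 7, rule 10, derive elevated, audit_required, admin_console.
Round 2 — rule 1, rule 8, rule 9, derive can_publish, mfa_enrolled, session_fresh.
Round 3 — rule 3, derive restricted_mode.
Round 4 — rule 5, derive quota_ok.
Derived: audit_required (round 1), quota_ok (round 4), can_publish (round 2). role_admin never appears in any round.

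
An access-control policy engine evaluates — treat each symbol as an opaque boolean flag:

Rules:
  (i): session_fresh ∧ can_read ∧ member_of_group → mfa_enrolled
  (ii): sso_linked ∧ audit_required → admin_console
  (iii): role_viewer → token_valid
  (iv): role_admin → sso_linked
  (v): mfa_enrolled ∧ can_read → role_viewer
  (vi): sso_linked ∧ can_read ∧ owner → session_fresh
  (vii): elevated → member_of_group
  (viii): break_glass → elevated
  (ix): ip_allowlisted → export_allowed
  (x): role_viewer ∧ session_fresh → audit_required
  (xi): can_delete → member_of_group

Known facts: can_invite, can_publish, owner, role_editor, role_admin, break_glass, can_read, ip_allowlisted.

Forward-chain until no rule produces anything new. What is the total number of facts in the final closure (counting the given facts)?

18

Round 1: (iv) [role_admin → sso_linked]; (viii) [break_glass → elevated]; (ix) [ip_allowlisted → export_allowed]. New: sso_linked, elevated, export_allowed.
Round 2: (vi) [sso_linked ∧ can_read ∧ owner → session_fresh]; (vii) [elevated → member_of_group]. New: session_fresh, member_of_group.
Round 3: (i) [session_fresh ∧ can_read ∧ member_of_group → mfa_enrolled]. New: mfa_enrolled.
Round 4: (v) [mfa_enrolled ∧ can_read → role_viewer]. New: role_viewer.
Round 5: (iii) [role_viewer → token_valid]; (x) [role_viewer ∧ session_fresh → audit_required]. New: token_valid, audit_required.
Round 6: (ii) [sso_linked ∧ audit_required → admin_console]. New: admin_console.
Closure: {admin_console, audit_required, break_glass, can_invite, can_publish, can_read, elevated, export_allowed, ip_allowlisted, member_of_group, mfa_enrolled, owner, role_admin, role_editor, role_viewer, session_fresh, sso_linked, token_valid} — 18 facts.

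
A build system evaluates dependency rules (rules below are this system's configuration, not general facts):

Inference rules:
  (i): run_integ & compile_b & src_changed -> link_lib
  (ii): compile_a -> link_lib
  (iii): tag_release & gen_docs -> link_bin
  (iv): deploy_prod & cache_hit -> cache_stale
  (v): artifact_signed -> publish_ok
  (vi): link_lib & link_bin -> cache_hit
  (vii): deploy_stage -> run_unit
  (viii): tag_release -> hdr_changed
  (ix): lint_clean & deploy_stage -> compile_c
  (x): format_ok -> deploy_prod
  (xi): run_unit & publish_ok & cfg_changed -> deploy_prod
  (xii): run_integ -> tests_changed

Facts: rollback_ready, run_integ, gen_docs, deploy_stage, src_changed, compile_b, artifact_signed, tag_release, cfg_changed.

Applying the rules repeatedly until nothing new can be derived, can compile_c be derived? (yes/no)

no

Round 1: (i) [run_integ & compile_b & src_changed -> link_lib]; (iii) [tag_release & gen_docs -> link_bin]; (v) [artifact_signed -> publish_ok]; (vii) [deploy_stage -> run_unit]; (viii) [tag_release -> hdr_changed]; (xii) [run_integ -> tests_changed]. New: link_lib, link_bin, publish_ok, run_unit, hdr_changed, tests_changed.
Round 2: (vi) [link_lib & link_bin -> cache_hit]; (xi) [run_unit & publish_ok & cfg_changed -> deploy_prod]. New: cache_hit, deploy_prod.
Round 3: (iv) [deploy_prod & cache_hit -> cache_stale]. New: cache_stale.
Fixed point reached. compile_c is concluded only by (ix); (ix) needs lint_clean (never derived).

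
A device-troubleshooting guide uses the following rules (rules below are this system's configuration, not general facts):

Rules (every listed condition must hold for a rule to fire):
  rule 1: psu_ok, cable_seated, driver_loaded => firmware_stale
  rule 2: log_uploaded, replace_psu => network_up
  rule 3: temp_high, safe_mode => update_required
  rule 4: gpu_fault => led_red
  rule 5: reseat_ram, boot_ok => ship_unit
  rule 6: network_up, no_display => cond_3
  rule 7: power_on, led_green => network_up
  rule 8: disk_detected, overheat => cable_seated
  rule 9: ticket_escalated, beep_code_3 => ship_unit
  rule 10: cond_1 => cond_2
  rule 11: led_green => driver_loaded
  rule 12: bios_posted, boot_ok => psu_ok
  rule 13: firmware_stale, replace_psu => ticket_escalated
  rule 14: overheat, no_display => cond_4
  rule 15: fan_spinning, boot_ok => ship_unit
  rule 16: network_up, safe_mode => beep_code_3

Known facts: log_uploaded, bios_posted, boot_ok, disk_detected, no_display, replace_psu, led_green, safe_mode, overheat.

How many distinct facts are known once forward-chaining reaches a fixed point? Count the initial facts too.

Round 1: rule 2 [log_uploaded, replace_psu => network_up]; rule 8 [disk_detected, overheat => cable_seated]; rule 11 [led_green => driver_loaded]; rule 12 [bios_posted, boot_ok => psu_ok]; rule 14 [overheat, no_display => cond_4]. Adds network_up, cable_seated, driver_loaded, psu_ok, cond_4.
Round 2: rule 1 [psu_ok, cable_seated, driver_loaded => firmware_stale]; rule 6 [network_up, no_display => cond_3]; rule 16 [network_up, safe_mode => beep_code_3]. Adds firmware_stale, cond_3, beep_code_3.
Round 3: rule 13 [firmware_stale, replace_psu => ticket_escalated]. Adds ticket_escalated.
Round 4: rule 9 [ticket_escalated, beep_code_3 => ship_unit]. Adds ship_unit.
Closure: {beep_code_3, bios_posted, boot_ok, cable_seated, cond_3, cond_4, disk_detected, driver_loaded, firmware_stale, led_green, log_uploaded, network_up, no_display, overheat, psu_ok, replace_psu, safe_mode, ship_unit, ticket_escalated} — 19 facts.

19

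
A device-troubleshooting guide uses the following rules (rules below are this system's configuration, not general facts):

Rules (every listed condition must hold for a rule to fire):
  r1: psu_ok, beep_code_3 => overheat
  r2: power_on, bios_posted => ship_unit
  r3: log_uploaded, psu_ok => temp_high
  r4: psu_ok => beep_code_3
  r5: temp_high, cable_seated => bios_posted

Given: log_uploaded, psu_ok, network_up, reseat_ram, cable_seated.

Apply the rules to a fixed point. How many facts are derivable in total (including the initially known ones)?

9

Round 1 fires r3, r4, giving temp_high, beep_code_3.
Round 2 fires r1, r5, giving overheat, bios_posted.
Closure: {beep_code_3, bios_posted, cable_seated, log_uploaded, network_up, overheat, psu_ok, reseat_ram, temp_high} — 9 facts.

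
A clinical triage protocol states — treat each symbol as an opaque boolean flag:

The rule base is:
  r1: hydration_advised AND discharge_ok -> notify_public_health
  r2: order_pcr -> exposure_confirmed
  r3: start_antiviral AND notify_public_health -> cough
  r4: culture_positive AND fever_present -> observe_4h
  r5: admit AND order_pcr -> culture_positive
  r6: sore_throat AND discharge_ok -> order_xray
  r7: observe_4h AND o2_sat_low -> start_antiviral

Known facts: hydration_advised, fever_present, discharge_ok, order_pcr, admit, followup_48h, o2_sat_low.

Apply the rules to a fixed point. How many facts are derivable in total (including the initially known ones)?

13

Round 1 — r1, r2, r5, derive notify_public_health, exposure_confirmed, culture_positive.
Round 2 — r4, derive observe_4h.
Round 3 — r7, derive start_antiviral.
Round 4 — r3, derive cough.
Closure: {admit, cough, culture_positive, discharge_ok, exposure_confirmed, fever_present, followup_48h, hydration_advised, notify_public_health, o2_sat_low, observe_4h, order_pcr, start_antiviral} — 13 facts.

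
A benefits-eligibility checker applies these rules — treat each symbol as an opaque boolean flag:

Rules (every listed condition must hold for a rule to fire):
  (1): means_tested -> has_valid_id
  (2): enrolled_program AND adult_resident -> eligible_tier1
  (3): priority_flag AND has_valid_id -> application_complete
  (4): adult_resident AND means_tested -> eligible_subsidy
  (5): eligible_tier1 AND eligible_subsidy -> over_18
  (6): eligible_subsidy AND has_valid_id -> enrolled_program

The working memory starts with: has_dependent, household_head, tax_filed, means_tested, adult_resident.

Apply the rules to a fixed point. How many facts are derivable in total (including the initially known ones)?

Round 1 — (1), (4), derive has_valid_id, eligible_subsidy.
Round 2 — (6), derive enrolled_program.
Round 3 — (2), derive eligible_tier1.
Round 4 — (5), derive over_18.
Closure: {adult_resident, eligible_subsidy, eligible_tier1, enrolled_program, has_dependent, has_valid_id, household_head, means_tested, over_18, tax_filed} — 10 facts.

10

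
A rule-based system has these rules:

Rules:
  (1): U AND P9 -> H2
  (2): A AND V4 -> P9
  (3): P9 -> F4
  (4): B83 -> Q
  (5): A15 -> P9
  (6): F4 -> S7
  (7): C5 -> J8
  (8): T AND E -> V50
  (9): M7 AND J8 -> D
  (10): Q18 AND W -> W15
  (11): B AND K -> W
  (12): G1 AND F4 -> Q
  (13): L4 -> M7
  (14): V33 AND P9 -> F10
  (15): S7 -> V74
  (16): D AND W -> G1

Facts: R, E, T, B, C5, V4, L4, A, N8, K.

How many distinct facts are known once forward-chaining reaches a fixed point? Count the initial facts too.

Round 1: (2) [A AND V4 -> P9]; (7) [C5 -> J8]; (8) [T AND E -> V50]; (11) [B AND K -> W]; (13) [L4 -> M7]. Adds P9, J8, V50, W, M7.
Round 2: (3) [P9 -> F4]; (9) [M7 AND J8 -> D]. Adds F4, D.
Round 3: (6) [F4 -> S7]; (16) [D AND W -> G1]. Adds S7, G1.
Round 4: (12) [G1 AND F4 -> Q]; (15) [S7 -> V74]. Adds Q, V74.
Closure: {A, B, C5, D, E, F4, G1, J8, K, L4, M7, N8, P9, Q, R, S7, T, V4, V50, V74, W} — 21 facts.

21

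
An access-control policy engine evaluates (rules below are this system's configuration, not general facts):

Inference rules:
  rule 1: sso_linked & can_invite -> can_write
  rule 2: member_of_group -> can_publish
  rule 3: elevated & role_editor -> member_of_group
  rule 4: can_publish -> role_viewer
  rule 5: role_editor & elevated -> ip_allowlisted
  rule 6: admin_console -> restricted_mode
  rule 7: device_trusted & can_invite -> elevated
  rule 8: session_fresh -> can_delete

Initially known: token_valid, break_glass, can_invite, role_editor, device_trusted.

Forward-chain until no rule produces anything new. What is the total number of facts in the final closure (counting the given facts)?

10

Round 1 fires rule 7, giving elevated.
Round 2 fires rule 3, rule 5, giving member_of_group, ip_allowlisted.
Round 3 fires rule 2, giving can_publish.
Round 4 fires rule 4, giving role_viewer.
Closure: {break_glass, can_invite, can_publish, device_trusted, elevated, ip_allowlisted, member_of_group, role_editor, role_viewer, token_valid} — 10 facts.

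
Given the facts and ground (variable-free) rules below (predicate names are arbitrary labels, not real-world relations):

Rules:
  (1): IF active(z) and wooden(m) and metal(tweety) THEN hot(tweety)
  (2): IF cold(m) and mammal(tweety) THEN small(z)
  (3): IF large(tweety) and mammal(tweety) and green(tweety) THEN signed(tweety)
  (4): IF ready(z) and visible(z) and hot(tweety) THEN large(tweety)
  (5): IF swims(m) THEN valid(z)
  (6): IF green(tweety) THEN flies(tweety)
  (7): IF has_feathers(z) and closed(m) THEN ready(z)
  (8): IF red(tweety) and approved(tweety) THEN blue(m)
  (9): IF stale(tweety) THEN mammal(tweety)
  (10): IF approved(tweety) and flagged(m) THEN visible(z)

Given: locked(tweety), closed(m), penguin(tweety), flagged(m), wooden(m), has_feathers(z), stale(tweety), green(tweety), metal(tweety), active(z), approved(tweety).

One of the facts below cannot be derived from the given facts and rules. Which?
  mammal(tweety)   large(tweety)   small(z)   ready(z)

Round 1: (1) [IF active(z) and wooden(m) and metal(tweety) THEN hot(tweety)]; (6) [IF green(tweety) THEN flies(tweety)]; (7) [IF has_feathers(z) and closed(m) THEN ready(z)]; (9) [IF stale(tweety) THEN mammal(tweety)]; (10) [IF approved(tweety) and flagged(m) THEN visible(z)]. Adds hot(tweety), flies(tweety), ready(z), mammal(tweety), visible(z).
Round 2: (4) [IF ready(z) and visible(z) and hot(tweety) THEN large(tweety)]. Adds large(tweety).
Round 3: (3) [IF large(tweety) and mammal(tweety) and green(tweety) THEN signed(tweety)]. Adds signed(tweety).
Derived: ready(z) (round 1), mammal(tweety) (round 1), large(tweety) (round 2). small(z) never appears in any round.

small(z)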